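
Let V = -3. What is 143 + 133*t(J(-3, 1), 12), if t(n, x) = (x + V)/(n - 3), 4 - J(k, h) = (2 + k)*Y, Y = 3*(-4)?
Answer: 376/11 ≈ 34.182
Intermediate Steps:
Y = -12
J(k, h) = 28 + 12*k (J(k, h) = 4 - (2 + k)*(-12) = 4 - (-24 - 12*k) = 4 + (24 + 12*k) = 28 + 12*k)
t(n, x) = (-3 + x)/(-3 + n) (t(n, x) = (x - 3)/(n - 3) = (-3 + x)/(-3 + n))
143 + 133*t(J(-3, 1), 12) = 143 + 133*((-3 + 12)/(-3 + (28 + 12*(-3)))) = 143 + 133*(9/(-3 + (28 - 36))) = 143 + 133*(9/(-3 - 8)) = 143 + 133*(9/(-11)) = 143 + 133*(-1/11*9) = 143 + 133*(-9/11) = 143 - 1197/11 = 376/11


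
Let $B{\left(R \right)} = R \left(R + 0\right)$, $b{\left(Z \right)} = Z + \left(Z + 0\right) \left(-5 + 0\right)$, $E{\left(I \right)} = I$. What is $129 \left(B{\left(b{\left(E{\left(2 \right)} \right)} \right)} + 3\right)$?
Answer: $8643$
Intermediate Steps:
$b{\left(Z \right)} = - 4 Z$ ($b{\left(Z \right)} = Z + Z \left(-5\right) = Z - 5 Z = - 4 Z$)
$B{\left(R \right)} = R^{2}$ ($B{\left(R \right)} = R R = R^{2}$)
$129 \left(B{\left(b{\left(E{\left(2 \right)} \right)} \right)} + 3\right) = 129 \left(\left(\left(-4\right) 2\right)^{2} + 3\right) = 129 \left(\left(-8\right)^{2} + 3\right) = 129 \left(64 + 3\right) = 129 \cdot 67 = 8643$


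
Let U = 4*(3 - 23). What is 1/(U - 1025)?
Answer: -1/1105 ≈ -0.00090498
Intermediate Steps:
U = -80 (U = 4*(-20) = -80)
1/(U - 1025) = 1/(-80 - 1025) = 1/(-1105) = -1/1105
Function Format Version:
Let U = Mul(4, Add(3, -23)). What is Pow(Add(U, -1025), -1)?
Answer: Rational(-1, 1105) ≈ -0.00090498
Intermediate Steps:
U = -80 (U = Mul(4, -20) = -80)
Pow(Add(U, -1025), -1) = Pow(Add(-80, -1025), -1) = Pow(-1105, -1) = Rational(-1, 1105)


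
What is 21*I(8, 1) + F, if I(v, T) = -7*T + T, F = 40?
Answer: -86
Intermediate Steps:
I(v, T) = -6*T
21*I(8, 1) + F = 21*(-6*1) + 40 = 21*(-6) + 40 = -126 + 40 = -86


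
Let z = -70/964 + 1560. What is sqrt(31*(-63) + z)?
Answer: I*sqrt(91320202)/482 ≈ 19.826*I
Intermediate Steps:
z = 751885/482 (z = -70*1/964 + 1560 = -35/482 + 1560 = 751885/482 ≈ 1559.9)
sqrt(31*(-63) + z) = sqrt(31*(-63) + 751885/482) = sqrt(-1953 + 751885/482) = sqrt(-189461/482) = I*sqrt(91320202)/482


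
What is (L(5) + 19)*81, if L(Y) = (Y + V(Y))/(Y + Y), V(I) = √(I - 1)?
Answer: 15957/10 ≈ 1595.7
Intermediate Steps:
V(I) = √(-1 + I)
L(Y) = (Y + √(-1 + Y))/(2*Y) (L(Y) = (Y + √(-1 + Y))/(Y + Y) = (Y + √(-1 + Y))/((2*Y)) = (Y + √(-1 + Y))*(1/(2*Y)) = (Y + √(-1 + Y))/(2*Y))
(L(5) + 19)*81 = ((½)*(5 + √(-1 + 5))/5 + 19)*81 = ((½)*(⅕)*(5 + √4) + 19)*81 = ((½)*(⅕)*(5 + 2) + 19)*81 = ((½)*(⅕)*7 + 19)*81 = (7/10 + 19)*81 = (197/10)*81 = 15957/10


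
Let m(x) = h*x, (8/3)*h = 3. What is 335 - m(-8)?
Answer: 344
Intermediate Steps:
h = 9/8 (h = (3/8)*3 = 9/8 ≈ 1.1250)
m(x) = 9*x/8
335 - m(-8) = 335 - 9*(-8)/8 = 335 - 1*(-9) = 335 + 9 = 344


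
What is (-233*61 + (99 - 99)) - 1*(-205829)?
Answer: 191616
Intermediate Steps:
(-233*61 + (99 - 99)) - 1*(-205829) = (-14213 + 0) + 205829 = -14213 + 205829 = 191616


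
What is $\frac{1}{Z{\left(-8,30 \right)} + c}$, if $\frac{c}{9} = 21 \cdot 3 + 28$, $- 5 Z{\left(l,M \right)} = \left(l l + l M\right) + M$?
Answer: $\frac{5}{4241} \approx 0.001179$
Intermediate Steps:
$Z{\left(l,M \right)} = - \frac{M}{5} - \frac{l^{2}}{5} - \frac{M l}{5}$ ($Z{\left(l,M \right)} = - \frac{\left(l l + l M\right) + M}{5} = - \frac{\left(l^{2} + M l\right) + M}{5} = - \frac{M + l^{2} + M l}{5} = - \frac{M}{5} - \frac{l^{2}}{5} - \frac{M l}{5}$)
$c = 819$ ($c = 9 \left(21 \cdot 3 + 28\right) = 9 \left(63 + 28\right) = 9 \cdot 91 = 819$)
$\frac{1}{Z{\left(-8,30 \right)} + c} = \frac{1}{\left(\left(- \frac{1}{5}\right) 30 - \frac{\left(-8\right)^{2}}{5} - 6 \left(-8\right)\right) + 819} = \frac{1}{\left(-6 - \frac{64}{5} + 48\right) + 819} = \frac{1}{\frac{146}{5} + 819} = \frac{1}{\frac{4241}{5}} = \frac{5}{4241}$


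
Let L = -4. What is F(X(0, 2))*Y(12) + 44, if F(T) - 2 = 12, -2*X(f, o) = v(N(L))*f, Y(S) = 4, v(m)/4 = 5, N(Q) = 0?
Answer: 100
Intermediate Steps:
v(m) = 20 (v(m) = 4*5 = 20)
X(f, o) = -10*f
F(T) = 14 (F(T) = 2 + 12 = 14)
F(X(0, 2))*Y(12) + 44 = 14*4 + 44 = 56 + 44 = 100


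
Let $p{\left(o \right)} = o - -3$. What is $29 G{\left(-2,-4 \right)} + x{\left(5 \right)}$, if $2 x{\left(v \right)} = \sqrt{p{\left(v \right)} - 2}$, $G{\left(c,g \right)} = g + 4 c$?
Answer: $-348 + \frac{\sqrt{6}}{2} \approx -346.78$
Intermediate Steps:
$p{\left(o \right)} = 3 + o$ ($p{\left(o \right)} = o + 3 = 3 + o$)
$x{\left(v \right)} = \frac{\sqrt{1 + v}}{2}$ ($x{\left(v \right)} = \frac{\sqrt{\left(3 + v\right) - 2}}{2} = \frac{\sqrt{1 + v}}{2}$)
$29 G{\left(-2,-4 \right)} + x{\left(5 \right)} = 29 \left(-4 + 4 \left(-2\right)\right) + \frac{\sqrt{1 + 5}}{2} = 29 \left(-4 - 8\right) + \frac{\sqrt{6}}{2} = 29 \left(-12\right) + \frac{\sqrt{6}}{2} = -348 + \frac{\sqrt{6}}{2}$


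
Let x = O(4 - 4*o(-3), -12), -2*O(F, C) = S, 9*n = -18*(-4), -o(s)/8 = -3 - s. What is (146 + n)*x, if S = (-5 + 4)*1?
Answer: 77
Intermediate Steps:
o(s) = 24 + 8*s (o(s) = -8*(-3 - s) = 24 + 8*s)
n = 8 (n = (-18*(-4))/9 = (⅑)*72 = 8)
S = -1 (S = -1*1 = -1)
O(F, C) = ½ (O(F, C) = -½*(-1) = ½)
x = ½ ≈ 0.50000
(146 + n)*x = (146 + 8)*(½) = 154*(½) = 77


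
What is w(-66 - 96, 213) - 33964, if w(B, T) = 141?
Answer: -33823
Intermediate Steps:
w(-66 - 96, 213) - 33964 = 141 - 33964 = -33823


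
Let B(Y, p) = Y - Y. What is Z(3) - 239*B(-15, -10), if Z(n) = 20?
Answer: 20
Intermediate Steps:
B(Y, p) = 0
Z(3) - 239*B(-15, -10) = 20 - 239*0 = 20 + 0 = 20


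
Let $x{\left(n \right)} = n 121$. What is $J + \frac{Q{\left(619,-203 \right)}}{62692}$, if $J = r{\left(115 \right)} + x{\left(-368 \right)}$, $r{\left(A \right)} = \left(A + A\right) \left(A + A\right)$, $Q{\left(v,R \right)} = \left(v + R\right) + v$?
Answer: $\frac{524858459}{62692} \approx 8372.0$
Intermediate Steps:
$Q{\left(v,R \right)} = R + 2 v$ ($Q{\left(v,R \right)} = \left(R + v\right) + v = R + 2 v$)
$r{\left(A \right)} = 4 A^{2}$ ($r{\left(A \right)} = 2 A 2 A = 4 A^{2}$)
$x{\left(n \right)} = 121 n$
$J = 8372$ ($J = 4 \cdot 115^{2} + 121 \left(-368\right) = 4 \cdot 13225 - 44528 = 52900 - 44528 = 8372$)
$J + \frac{Q{\left(619,-203 \right)}}{62692} = 8372 + \frac{-203 + 2 \cdot 619}{62692} = 8372 + \left(-203 + 1238\right) \frac{1}{62692} = 8372 + 1035 \cdot \frac{1}{62692} = 8372 + \frac{1035}{62692} = \frac{524858459}{62692}$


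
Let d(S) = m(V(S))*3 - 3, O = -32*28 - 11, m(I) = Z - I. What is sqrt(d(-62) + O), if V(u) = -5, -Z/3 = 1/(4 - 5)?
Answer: I*sqrt(886) ≈ 29.766*I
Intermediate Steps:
Z = 3 (Z = -3/(4 - 5) = -3/(-1) = -3*(-1) = 3)
m(I) = 3 - I
O = -907 (O = -896 - 11 = -907)
d(S) = 21 (d(S) = (3 - 1*(-5))*3 - 3 = (3 + 5)*3 - 3 = 8*3 - 3 = 24 - 3 = 21)
sqrt(d(-62) + O) = sqrt(21 - 907) = sqrt(-886) = I*sqrt(886)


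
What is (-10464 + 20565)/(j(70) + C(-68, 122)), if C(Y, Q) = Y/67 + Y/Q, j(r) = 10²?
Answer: 41282787/402274 ≈ 102.62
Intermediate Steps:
j(r) = 100
C(Y, Q) = Y/67 + Y/Q (C(Y, Q) = Y*(1/67) + Y/Q = Y/67 + Y/Q)
(-10464 + 20565)/(j(70) + C(-68, 122)) = (-10464 + 20565)/(100 + ((1/67)*(-68) - 68/122)) = 10101/(100 + (-68/67 - 68*1/122)) = 10101/(100 + (-68/67 - 34/61)) = 10101/(100 - 6426/4087) = 10101/(402274/4087) = 10101*(4087/402274) = 41282787/402274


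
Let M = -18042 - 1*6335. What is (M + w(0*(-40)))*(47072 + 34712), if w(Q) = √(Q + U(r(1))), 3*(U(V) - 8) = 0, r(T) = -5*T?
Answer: -1993648568 + 163568*√2 ≈ -1.9934e+9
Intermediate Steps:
U(V) = 8 (U(V) = 8 + (⅓)*0 = 8 + 0 = 8)
w(Q) = √(8 + Q) (w(Q) = √(Q + 8) = √(8 + Q))
M = -24377 (M = -18042 - 6335 = -24377)
(M + w(0*(-40)))*(47072 + 34712) = (-24377 + √(8 + 0*(-40)))*(47072 + 34712) = (-24377 + √(8 + 0))*81784 = (-24377 + √8)*81784 = (-24377 + 2*√2)*81784 = -1993648568 + 163568*√2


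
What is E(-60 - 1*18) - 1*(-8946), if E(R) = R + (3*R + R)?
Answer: 8556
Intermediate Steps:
E(R) = 5*R (E(R) = R + 4*R = 5*R)
E(-60 - 1*18) - 1*(-8946) = 5*(-60 - 1*18) - 1*(-8946) = 5*(-60 - 18) + 8946 = 5*(-78) + 8946 = -390 + 8946 = 8556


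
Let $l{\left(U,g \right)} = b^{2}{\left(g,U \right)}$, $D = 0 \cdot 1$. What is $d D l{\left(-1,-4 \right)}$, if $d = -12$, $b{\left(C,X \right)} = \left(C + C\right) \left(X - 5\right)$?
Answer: $0$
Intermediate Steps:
$D = 0$
$b{\left(C,X \right)} = 2 C \left(-5 + X\right)$
$l{\left(U,g \right)} = 4 g^{2} \left(-5 + U\right)^{2}$ ($l{\left(U,g \right)} = \left(2 g \left(-5 + U\right)\right)^{2} = 4 g^{2} \left(-5 + U\right)^{2}$)
$d D l{\left(-1,-4 \right)} = - 12 \cdot 0 \cdot 4 \left(-4\right)^{2} \left(-5 - 1\right)^{2} = - 12 \cdot 0 \cdot 4 \cdot 16 \left(-6\right)^{2} = - 12 \cdot 0 \cdot 4 \cdot 16 \cdot 36 = - 12 \cdot 0 \cdot 2304 = \left(-12\right) 0 = 0$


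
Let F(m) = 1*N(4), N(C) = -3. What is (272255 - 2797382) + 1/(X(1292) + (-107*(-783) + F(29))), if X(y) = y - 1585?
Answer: -210810227594/83485 ≈ -2.5251e+6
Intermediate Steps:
X(y) = -1585 + y
F(m) = -3 (F(m) = 1*(-3) = -3)
(272255 - 2797382) + 1/(X(1292) + (-107*(-783) + F(29))) = (272255 - 2797382) + 1/((-1585 + 1292) + (-107*(-783) - 3)) = -2525127 + 1/(-293 + (83781 - 3)) = -2525127 + 1/(-293 + 83778) = -2525127 + 1/83485 = -210810227594/83485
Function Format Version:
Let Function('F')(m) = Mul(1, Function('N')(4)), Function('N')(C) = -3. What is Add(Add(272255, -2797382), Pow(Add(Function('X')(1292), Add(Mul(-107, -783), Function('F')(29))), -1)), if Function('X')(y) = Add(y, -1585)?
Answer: Rational(-210810227594, 83485) ≈ -2.5251e+6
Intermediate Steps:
Function('X')(y) = Add(-1585, y)
Function('F')(m) = -3 (Function('F')(m) = Mul(1, -3) = -3)
Add(Add(272255, -2797382), Pow(Add(Function('X')(1292), Add(Mul(-107, -783), Function('F')(29))), -1)) = Add(Add(272255, -2797382), Pow(Add(Add(-1585, 1292), Add(Mul(-107, -783), -3)), -1)) = Add(-2525127, Pow(Add(-293, Add(83781, -3)), -1)) = Add(-2525127, Pow(Add(-293, 83778), -1)) = Add(-2525127, Pow(83485, -1)) = Add(-2525127, Rational(1, 83485)) = Rational(-210810227594, 83485)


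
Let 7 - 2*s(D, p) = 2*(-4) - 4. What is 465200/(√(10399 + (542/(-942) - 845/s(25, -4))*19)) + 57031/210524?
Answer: 57031/210524 + 46520*√1929588090/409679 ≈ 4988.3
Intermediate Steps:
s(D, p) = 19/2 (s(D, p) = 7/2 - (2*(-4) - 4)/2 = 7/2 - (-8 - 4)/2 = 7/2 - ½*(-12) = 7/2 + 6 = 19/2)
465200/(√(10399 + (542/(-942) - 845/s(25, -4))*19)) + 57031/210524 = 465200/(√(10399 + (542/(-942) - 845/19/2)*19)) + 57031/210524 = 465200/(√(10399 + (542*(-1/942) - 845*2/19)*19)) + 57031*(1/210524) = 465200/(√(10399 + (-271/471 - 1690/19)*19)) + 57031/210524 = 465200/(√(10399 - 801139/8949*19)) + 57031/210524 = 465200/(√(10399 - 801139/471)) + 57031/210524 = 465200/(√(4096790/471)) + 57031/210524 = 465200/((√1929588090/471)) + 57031/210524 = 465200*(√1929588090/4096790) + 57031/210524 = 46520*√1929588090/409679 + 57031/210524 = 57031/210524 + 46520*√1929588090/409679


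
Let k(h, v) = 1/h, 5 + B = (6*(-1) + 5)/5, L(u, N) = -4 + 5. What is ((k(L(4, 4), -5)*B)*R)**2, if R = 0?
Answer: 0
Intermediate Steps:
L(u, N) = 1
B = -26/5 (B = -5 + (6*(-1) + 5)/5 = -5 + (-6 + 5)*(1/5) = -5 - 1*1/5 = -5 - 1/5 = -26/5 ≈ -5.2000)
((k(L(4, 4), -5)*B)*R)**2 = ((-26/5/1)*0)**2 = ((1*(-26/5))*0)**2 = (-26/5*0)**2 = 0**2 = 0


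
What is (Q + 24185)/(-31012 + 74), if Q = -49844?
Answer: 25659/30938 ≈ 0.82937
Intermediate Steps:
(Q + 24185)/(-31012 + 74) = (-49844 + 24185)/(-31012 + 74) = -25659/(-30938) = -25659*(-1/30938) = 25659/30938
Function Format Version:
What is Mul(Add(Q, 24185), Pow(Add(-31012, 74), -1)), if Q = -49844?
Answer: Rational(25659, 30938) ≈ 0.82937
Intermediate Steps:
Mul(Add(Q, 24185), Pow(Add(-31012, 74), -1)) = Mul(Add(-49844, 24185), Pow(Add(-31012, 74), -1)) = Mul(-25659, Pow(-30938, -1)) = Mul(-25659, Rational(-1, 30938)) = Rational(25659, 30938)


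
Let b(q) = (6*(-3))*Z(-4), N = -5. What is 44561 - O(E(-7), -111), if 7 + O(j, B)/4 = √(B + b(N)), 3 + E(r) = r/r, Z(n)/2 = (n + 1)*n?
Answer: 44589 - 4*I*√543 ≈ 44589.0 - 93.209*I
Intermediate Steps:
Z(n) = 2*n*(1 + n) (Z(n) = 2*((n + 1)*n) = 2*((1 + n)*n) = 2*(n*(1 + n)) = 2*n*(1 + n))
E(r) = -2 (E(r) = -3 + r/r = -3 + 1 = -2)
b(q) = -432 (b(q) = (6*(-3))*(2*(-4)*(1 - 4)) = -36*(-4)*(-3) = -18*24 = -432)
O(j, B) = -28 + 4*√(-432 + B) (O(j, B) = -28 + 4*√(B - 432) = -28 + 4*√(-432 + B))
44561 - O(E(-7), -111) = 44561 - (-28 + 4*√(-432 - 111)) = 44561 - (-28 + 4*√(-543)) = 44561 - (-28 + 4*(I*√543)) = 44561 - (-28 + 4*I*√543) = 44561 + (28 - 4*I*√543) = 44589 - 4*I*√543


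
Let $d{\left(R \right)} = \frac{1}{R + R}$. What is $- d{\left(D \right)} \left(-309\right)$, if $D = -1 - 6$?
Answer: $- \frac{309}{14} \approx -22.071$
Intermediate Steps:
$D = -7$ ($D = -1 - 6 = -7$)
$d{\left(R \right)} = \frac{1}{2 R}$
$- d{\left(D \right)} \left(-309\right) = - \frac{1}{2 \left(-7\right)} \left(-309\right) = - \frac{1}{2} \left(- \frac{1}{7}\right) \left(-309\right) = - \frac{\left(-1\right) \left(-309\right)}{14} = \left(-1\right) \frac{309}{14} = - \frac{309}{14}$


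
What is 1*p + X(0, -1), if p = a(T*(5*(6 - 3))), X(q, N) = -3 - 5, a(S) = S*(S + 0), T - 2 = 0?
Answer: 892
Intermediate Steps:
T = 2 (T = 2 + 0 = 2)
a(S) = S² (a(S) = S*S = S²)
X(q, N) = -8
p = 900 (p = (2*(5*(6 - 3)))² = (2*(5*3))² = (2*15)² = 30² = 900)
1*p + X(0, -1) = 1*900 - 8 = 900 - 8 = 892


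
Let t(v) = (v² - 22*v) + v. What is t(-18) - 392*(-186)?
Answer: 73614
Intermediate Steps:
t(v) = v² - 21*v
t(-18) - 392*(-186) = -18*(-21 - 18) - 392*(-186) = -18*(-39) + 72912 = 702 + 72912 = 73614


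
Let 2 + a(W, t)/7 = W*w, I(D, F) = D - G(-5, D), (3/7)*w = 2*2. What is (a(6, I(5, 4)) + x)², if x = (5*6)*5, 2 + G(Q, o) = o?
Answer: 278784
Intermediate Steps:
w = 28/3 (w = 7*(2*2)/3 = (7/3)*4 = 28/3 ≈ 9.3333)
G(Q, o) = -2 + o
I(D, F) = 2 (I(D, F) = D - (-2 + D) = D + (2 - D) = 2)
a(W, t) = -14 + 196*W/3 (a(W, t) = -14 + 7*(W*(28/3)) = -14 + 7*(28*W/3) = -14 + 196*W/3)
x = 150 (x = 30*5 = 150)
(a(6, I(5, 4)) + x)² = ((-14 + (196/3)*6) + 150)² = ((-14 + 392) + 150)² = (378 + 150)² = 528² = 278784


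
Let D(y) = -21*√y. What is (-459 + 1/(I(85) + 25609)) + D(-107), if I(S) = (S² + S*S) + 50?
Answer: -18410030/40109 - 21*I*√107 ≈ -459.0 - 217.23*I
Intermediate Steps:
I(S) = 50 + 2*S² (I(S) = (S² + S²) + 50 = 2*S² + 50 = 50 + 2*S²)
(-459 + 1/(I(85) + 25609)) + D(-107) = (-459 + 1/((50 + 2*85²) + 25609)) - 21*I*√107 = (-459 + 1/((50 + 2*7225) + 25609)) - 21*I*√107 = (-459 + 1/((50 + 14450) + 25609)) - 21*I*√107 = (-459 + 1/(14500 + 25609)) - 21*I*√107 = (-459 + 1/40109) - 21*I*√107 = -18410030/40109 - 21*I*√107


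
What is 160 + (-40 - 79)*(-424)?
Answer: 50616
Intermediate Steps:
160 + (-40 - 79)*(-424) = 160 - 119*(-424) = 160 + 50456 = 50616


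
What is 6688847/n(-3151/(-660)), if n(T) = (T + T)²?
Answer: 728415438300/9928801 ≈ 73364.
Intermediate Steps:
n(T) = 4*T² (n(T) = (2*T)² = 4*T²)
6688847/n(-3151/(-660)) = 6688847/((4*(-3151/(-660))²)) = 6688847/((4*(-3151*(-1/660))²)) = 6688847/((4*(3151/660)²)) = 6688847/((4*(9928801/435600))) = 6688847/(9928801/108900) = 6688847*(108900/9928801) = 728415438300/9928801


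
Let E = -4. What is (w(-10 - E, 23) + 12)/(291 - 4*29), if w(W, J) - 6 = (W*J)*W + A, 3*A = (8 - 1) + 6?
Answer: 2551/525 ≈ 4.8590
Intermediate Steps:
A = 13/3 (A = ((8 - 1) + 6)/3 = (7 + 6)/3 = (⅓)*13 = 13/3 ≈ 4.3333)
w(W, J) = 31/3 + J*W² (w(W, J) = 6 + ((W*J)*W + 13/3) = 6 + ((J*W)*W + 13/3) = 6 + (J*W² + 13/3) = 6 + (13/3 + J*W²) = 31/3 + J*W²)
(w(-10 - E, 23) + 12)/(291 - 4*29) = ((31/3 + 23*(-10 - 1*(-4))²) + 12)/(291 - 4*29) = ((31/3 + 23*(-10 + 4)²) + 12)/(291 - 116) = ((31/3 + 23*(-6)²) + 12)/175 = ((31/3 + 23*36) + 12)*(1/175) = ((31/3 + 828) + 12)*(1/175) = (2515/3 + 12)*(1/175) = (2551/3)*(1/175) = 2551/525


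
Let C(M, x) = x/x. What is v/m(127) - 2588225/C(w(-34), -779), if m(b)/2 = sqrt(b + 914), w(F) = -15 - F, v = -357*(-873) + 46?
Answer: -2588225 + 311707*sqrt(1041)/2082 ≈ -2.5834e+6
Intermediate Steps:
v = 311707 (v = 311661 + 46 = 311707)
C(M, x) = 1
m(b) = 2*sqrt(914 + b) (m(b) = 2*sqrt(b + 914) = 2*sqrt(914 + b))
v/m(127) - 2588225/C(w(-34), -779) = 311707/((2*sqrt(914 + 127))) - 2588225/1 = 311707/((2*sqrt(1041))) - 2588225*1 = 311707*(sqrt(1041)/2082) - 2588225 = 311707*sqrt(1041)/2082 - 2588225 = -2588225 + 311707*sqrt(1041)/2082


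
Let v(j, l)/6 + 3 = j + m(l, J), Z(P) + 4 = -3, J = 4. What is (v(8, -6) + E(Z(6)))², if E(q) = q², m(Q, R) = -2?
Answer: 4489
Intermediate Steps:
Z(P) = -7 (Z(P) = -4 - 3 = -7)
v(j, l) = -30 + 6*j (v(j, l) = -18 + 6*(j - 2) = -18 + 6*(-2 + j) = -18 + (-12 + 6*j) = -30 + 6*j)
(v(8, -6) + E(Z(6)))² = ((-30 + 6*8) + (-7)²)² = ((-30 + 48) + 49)² = (18 + 49)² = 67² = 4489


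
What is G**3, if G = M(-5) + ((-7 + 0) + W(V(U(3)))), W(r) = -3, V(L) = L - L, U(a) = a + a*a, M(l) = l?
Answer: -3375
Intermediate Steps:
U(a) = a + a**2
V(L) = 0
G = -15 (G = -5 + ((-7 + 0) - 3) = -5 + (-7 - 3) = -5 - 10 = -15)
G**3 = (-15)**3 = -3375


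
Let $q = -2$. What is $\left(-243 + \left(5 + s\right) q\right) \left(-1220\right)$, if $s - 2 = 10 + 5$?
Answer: $350140$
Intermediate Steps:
$s = 17$ ($s = 2 + \left(10 + 5\right) = 2 + 15 = 17$)
$\left(-243 + \left(5 + s\right) q\right) \left(-1220\right) = \left(-243 + \left(5 + 17\right) \left(-2\right)\right) \left(-1220\right) = \left(-243 + 22 \left(-2\right)\right) \left(-1220\right) = \left(-243 - 44\right) \left(-1220\right) = \left(-287\right) \left(-1220\right) = 350140$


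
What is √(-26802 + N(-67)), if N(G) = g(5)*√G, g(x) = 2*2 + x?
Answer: 3*√(-2978 + I*√67) ≈ 0.22499 + 163.71*I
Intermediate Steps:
g(x) = 4 + x
N(G) = 9*√G (N(G) = (4 + 5)*√G = 9*√G)
√(-26802 + N(-67)) = √(-26802 + 9*√(-67)) = √(-26802 + 9*(I*√67)) = √(-26802 + 9*I*√67)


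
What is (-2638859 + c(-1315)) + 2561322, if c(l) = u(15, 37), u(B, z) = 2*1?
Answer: -77535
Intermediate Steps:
u(B, z) = 2
c(l) = 2
(-2638859 + c(-1315)) + 2561322 = (-2638859 + 2) + 2561322 = -2638857 + 2561322 = -77535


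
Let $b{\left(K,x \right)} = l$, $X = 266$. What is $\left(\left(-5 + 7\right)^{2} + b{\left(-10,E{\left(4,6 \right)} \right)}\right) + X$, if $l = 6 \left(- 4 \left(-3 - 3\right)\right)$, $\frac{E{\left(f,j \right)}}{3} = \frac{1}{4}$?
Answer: $414$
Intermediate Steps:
$E{\left(f,j \right)} = \frac{3}{4}$
$l = 144$ ($l = 6 \left(\left(-4\right) \left(-6\right)\right) = 6 \cdot 24 = 144$)
$b{\left(K,x \right)} = 144$
$\left(\left(-5 + 7\right)^{2} + b{\left(-10,E{\left(4,6 \right)} \right)}\right) + X = \left(\left(-5 + 7\right)^{2} + 144\right) + 266 = \left(2^{2} + 144\right) + 266 = \left(4 + 144\right) + 266 = 148 + 266 = 414$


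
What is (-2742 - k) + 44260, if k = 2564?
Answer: 38954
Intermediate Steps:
(-2742 - k) + 44260 = (-2742 - 1*2564) + 44260 = (-2742 - 2564) + 44260 = -5306 + 44260 = 38954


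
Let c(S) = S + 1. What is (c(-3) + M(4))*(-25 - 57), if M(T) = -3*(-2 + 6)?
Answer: 1148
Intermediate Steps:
c(S) = 1 + S
M(T) = -12 (M(T) = -3*4 = -12)
(c(-3) + M(4))*(-25 - 57) = ((1 - 3) - 12)*(-25 - 57) = (-2 - 12)*(-82) = -14*(-82) = 1148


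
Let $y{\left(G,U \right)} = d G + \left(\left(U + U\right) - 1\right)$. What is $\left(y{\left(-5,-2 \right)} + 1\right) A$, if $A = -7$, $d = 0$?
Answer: $28$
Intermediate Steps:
$y{\left(G,U \right)} = -1 + 2 U$ ($y{\left(G,U \right)} = 0 G + \left(\left(U + U\right) - 1\right) = 0 + \left(2 U - 1\right) = 0 + \left(-1 + 2 U\right) = -1 + 2 U$)
$\left(y{\left(-5,-2 \right)} + 1\right) A = \left(\left(-1 + 2 \left(-2\right)\right) + 1\right) \left(-7\right) = \left(\left(-1 - 4\right) + 1\right) \left(-7\right) = \left(-5 + 1\right) \left(-7\right) = \left(-4\right) \left(-7\right) = 28$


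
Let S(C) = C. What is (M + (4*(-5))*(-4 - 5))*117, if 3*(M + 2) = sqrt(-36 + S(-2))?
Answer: 20826 + 39*I*sqrt(38) ≈ 20826.0 + 240.41*I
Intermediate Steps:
M = -2 + I*sqrt(38)/3 (M = -2 + sqrt(-36 - 2)/3 = -2 + sqrt(-38)/3 = -2 + (I*sqrt(38))/3 = -2 + I*sqrt(38)/3 ≈ -2.0 + 2.0548*I)
(M + (4*(-5))*(-4 - 5))*117 = ((-2 + I*sqrt(38)/3) + (4*(-5))*(-4 - 5))*117 = ((-2 + I*sqrt(38)/3) - 20*(-9))*117 = ((-2 + I*sqrt(38)/3) + 180)*117 = (178 + I*sqrt(38)/3)*117 = 20826 + 39*I*sqrt(38)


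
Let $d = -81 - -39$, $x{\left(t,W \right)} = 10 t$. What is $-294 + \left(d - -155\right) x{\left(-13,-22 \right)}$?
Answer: $-14984$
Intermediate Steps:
$d = -42$ ($d = -81 + 39 = -42$)
$-294 + \left(d - -155\right) x{\left(-13,-22 \right)} = -294 + \left(-42 - -155\right) 10 \left(-13\right) = -294 + \left(-42 + 155\right) \left(-130\right) = -294 + 113 \left(-130\right) = -294 - 14690 = -14984$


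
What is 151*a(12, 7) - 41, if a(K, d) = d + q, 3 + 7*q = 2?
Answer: 6961/7 ≈ 994.43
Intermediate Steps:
q = -1/7 (q = -3/7 + (1/7)*2 = -3/7 + 2/7 = -1/7 ≈ -0.14286)
a(K, d) = -1/7 + d (a(K, d) = d - 1/7 = -1/7 + d)
151*a(12, 7) - 41 = 151*(-1/7 + 7) - 41 = 151*(48/7) - 41 = 7248/7 - 41 = 6961/7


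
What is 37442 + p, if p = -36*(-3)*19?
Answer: 39494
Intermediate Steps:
p = 2052 (p = 108*19 = 2052)
37442 + p = 37442 + 2052 = 39494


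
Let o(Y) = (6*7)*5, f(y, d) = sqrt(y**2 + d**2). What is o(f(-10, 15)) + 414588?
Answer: 414798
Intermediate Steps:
f(y, d) = sqrt(d**2 + y**2)
o(Y) = 210 (o(Y) = 42*5 = 210)
o(f(-10, 15)) + 414588 = 210 + 414588 = 414798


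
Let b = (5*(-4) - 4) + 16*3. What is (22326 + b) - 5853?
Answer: 16497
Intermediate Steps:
b = 24 (b = (-20 - 4) + 48 = -24 + 48 = 24)
(22326 + b) - 5853 = (22326 + 24) - 5853 = 22350 - 5853 = 16497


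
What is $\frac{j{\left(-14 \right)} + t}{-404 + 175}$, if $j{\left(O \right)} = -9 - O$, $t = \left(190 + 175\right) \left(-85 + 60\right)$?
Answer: $\frac{9120}{229} \approx 39.825$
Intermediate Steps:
$t = -9125$ ($t = 365 \left(-25\right) = -9125$)
$\frac{j{\left(-14 \right)} + t}{-404 + 175} = \frac{\left(-9 - -14\right) - 9125}{-404 + 175} = \frac{\left(-9 + 14\right) - 9125}{-229} = \left(5 - 9125\right) \left(- \frac{1}{229}\right) = \left(-9120\right) \left(- \frac{1}{229}\right) = \frac{9120}{229}$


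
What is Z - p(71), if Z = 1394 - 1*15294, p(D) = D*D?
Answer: -18941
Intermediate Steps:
p(D) = D²
Z = -13900 (Z = 1394 - 15294 = -13900)
Z - p(71) = -13900 - 1*71² = -13900 - 1*5041 = -13900 - 5041 = -18941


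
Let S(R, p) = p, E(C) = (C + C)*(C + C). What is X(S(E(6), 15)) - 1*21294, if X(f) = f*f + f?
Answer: -21054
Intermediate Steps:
E(C) = 4*C**2 (E(C) = (2*C)*(2*C) = 4*C**2)
X(f) = f + f**2 (X(f) = f**2 + f = f + f**2)
X(S(E(6), 15)) - 1*21294 = 15*(1 + 15) - 1*21294 = 15*16 - 21294 = 240 - 21294 = -21054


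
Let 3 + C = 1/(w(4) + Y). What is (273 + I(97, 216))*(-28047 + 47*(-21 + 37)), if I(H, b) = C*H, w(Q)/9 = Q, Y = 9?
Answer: 3892267/9 ≈ 4.3247e+5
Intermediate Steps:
w(Q) = 9*Q
C = -134/45 (C = -3 + 1/(9*4 + 9) = -3 + 1/(36 + 9) = -3 + 1/45 = -134/45 ≈ -2.9778)
I(H, b) = -134*H/45
(273 + I(97, 216))*(-28047 + 47*(-21 + 37)) = (273 - 134/45*97)*(-28047 + 47*(-21 + 37)) = (273 - 12998/45)*(-28047 + 47*16) = -713*(-28047 + 752)/45 = -713/45*(-27295) = 3892267/9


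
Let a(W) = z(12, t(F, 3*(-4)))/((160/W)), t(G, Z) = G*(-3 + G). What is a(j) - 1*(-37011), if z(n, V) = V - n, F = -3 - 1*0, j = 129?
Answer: 2961267/80 ≈ 37016.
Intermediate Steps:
F = -3 (F = -3 + 0 = -3)
a(W) = 3*W/80 (a(W) = (-3*(-3 - 3) - 1*12)/((160/W)) = (-3*(-6) - 12)*(W/160) = (18 - 12)*(W/160) = 6*(W/160) = 3*W/80)
a(j) - 1*(-37011) = (3/80)*129 - 1*(-37011) = 387/80 + 37011 = 2961267/80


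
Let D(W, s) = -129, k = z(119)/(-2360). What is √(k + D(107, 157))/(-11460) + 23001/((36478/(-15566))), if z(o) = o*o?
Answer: -179016783/18239 - I*√187974590/13522800 ≈ -9815.1 - 0.0010139*I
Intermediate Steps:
z(o) = o²
k = -14161/2360 (k = 119²/(-2360) = 14161*(-1/2360) = -14161/2360 ≈ -6.0004)
√(k + D(107, 157))/(-11460) + 23001/((36478/(-15566))) = √(-14161/2360 - 129)/(-11460) + 23001/((36478/(-15566))) = √(-318601/2360)*(-1/11460) + 23001/((36478*(-1/15566))) = (I*√187974590/1180)*(-1/11460) + 23001/(-18239/7783) = -I*√187974590/13522800 + 23001*(-7783/18239) = -I*√187974590/13522800 - 179016783/18239 = -179016783/18239 - I*√187974590/13522800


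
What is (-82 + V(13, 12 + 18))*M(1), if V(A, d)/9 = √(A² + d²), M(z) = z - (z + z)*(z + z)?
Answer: 246 - 27*√1069 ≈ -636.78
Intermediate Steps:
M(z) = z - 4*z² (M(z) = z - 2*z*2*z = z - 4*z²)
V(A, d) = 9*√(A² + d²)
(-82 + V(13, 12 + 18))*M(1) = (-82 + 9*√(13² + (12 + 18)²))*(1*(1 - 4*1)) = (-82 + 9*√(169 + 30²))*(1*(1 - 4)) = (-82 + 9*√(169 + 900))*(1*(-3)) = (-82 + 9*√1069)*(-3) = 246 - 27*√1069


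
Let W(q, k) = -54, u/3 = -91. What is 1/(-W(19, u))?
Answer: 1/54 ≈ 0.018519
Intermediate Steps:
u = -273 (u = 3*(-91) = -273)
1/(-W(19, u)) = 1/(-1*(-54)) = 1/54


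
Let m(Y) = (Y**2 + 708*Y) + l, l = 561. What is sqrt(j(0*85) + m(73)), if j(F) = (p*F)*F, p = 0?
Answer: sqrt(57574) ≈ 239.95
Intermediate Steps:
j(F) = 0 (j(F) = (0*F)*F = 0*F = 0)
m(Y) = 561 + Y**2 + 708*Y (m(Y) = (Y**2 + 708*Y) + 561 = 561 + Y**2 + 708*Y)
sqrt(j(0*85) + m(73)) = sqrt(0 + (561 + 73**2 + 708*73)) = sqrt(0 + (561 + 5329 + 51684)) = sqrt(0 + 57574) = sqrt(57574)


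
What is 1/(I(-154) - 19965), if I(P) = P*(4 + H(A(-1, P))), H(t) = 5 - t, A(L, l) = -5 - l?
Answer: 1/1595 ≈ 0.00062696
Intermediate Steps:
I(P) = P*(14 + P) (I(P) = P*(4 + (5 - (-5 - P))) = P*(4 + (5 + (5 + P))) = P*(4 + (10 + P)) = P*(14 + P))
1/(I(-154) - 19965) = 1/(-154*(14 - 154) - 19965) = 1/(-154*(-140) - 19965) = 1/(21560 - 19965) = 1/1595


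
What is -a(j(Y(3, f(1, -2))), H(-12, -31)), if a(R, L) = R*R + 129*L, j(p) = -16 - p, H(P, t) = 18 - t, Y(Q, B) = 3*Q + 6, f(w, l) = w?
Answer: -7282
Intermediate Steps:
Y(Q, B) = 6 + 3*Q
a(R, L) = R**2 + 129*L
-a(j(Y(3, f(1, -2))), H(-12, -31)) = -((-16 - (6 + 3*3))**2 + 129*(18 - 1*(-31))) = -((-16 - (6 + 9))**2 + 129*(18 + 31)) = -((-16 - 1*15)**2 + 129*49) = -((-16 - 15)**2 + 6321) = -((-31)**2 + 6321) = -(961 + 6321) = -1*7282 = -7282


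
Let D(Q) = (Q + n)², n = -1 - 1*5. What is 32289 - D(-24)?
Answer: 31389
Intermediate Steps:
n = -6 (n = -1 - 5 = -6)
D(Q) = (-6 + Q)² (D(Q) = (Q - 6)² = (-6 + Q)²)
32289 - D(-24) = 32289 - (-6 - 24)² = 32289 - 1*(-30)² = 32289 - 1*900 = 32289 - 900 = 31389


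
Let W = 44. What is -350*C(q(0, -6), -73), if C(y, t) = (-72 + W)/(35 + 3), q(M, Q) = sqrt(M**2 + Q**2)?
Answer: 4900/19 ≈ 257.89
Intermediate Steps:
C(y, t) = -14/19 (C(y, t) = (-72 + 44)/(35 + 3) = -28/38 = -28*1/38 = -14/19)
-350*C(q(0, -6), -73) = -350*(-14/19) = 4900/19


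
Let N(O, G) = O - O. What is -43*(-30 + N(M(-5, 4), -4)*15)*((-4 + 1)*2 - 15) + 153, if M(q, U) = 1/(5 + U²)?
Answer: -26937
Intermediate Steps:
N(O, G) = 0
-43*(-30 + N(M(-5, 4), -4)*15)*((-4 + 1)*2 - 15) + 153 = -43*(-30 + 0*15)*((-4 + 1)*2 - 15) + 153 = -43*(-30 + 0)*(-3*2 - 15) + 153 = -(-1290)*(-6 - 15) + 153 = -(-1290)*(-21) + 153 = -43*630 + 153 = -27090 + 153 = -26937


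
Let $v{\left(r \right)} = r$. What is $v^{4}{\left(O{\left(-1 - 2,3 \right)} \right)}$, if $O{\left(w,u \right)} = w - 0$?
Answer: $81$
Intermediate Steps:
$O{\left(w,u \right)} = w$ ($O{\left(w,u \right)} = w + 0 = w$)
$v^{4}{\left(O{\left(-1 - 2,3 \right)} \right)} = \left(-1 - 2\right)^{4} = \left(-3\right)^{4} = 81$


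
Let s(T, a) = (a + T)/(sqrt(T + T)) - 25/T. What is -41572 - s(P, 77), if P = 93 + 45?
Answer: -5736911/138 - 215*sqrt(69)/138 ≈ -41585.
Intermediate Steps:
P = 138
s(T, a) = -25/T + sqrt(2)*(T + a)/(2*sqrt(T)) (s(T, a) = (T + a)/(sqrt(2*T)) - 25/T = (T + a)/((sqrt(2)*sqrt(T))) - 25/T = (T + a)*(sqrt(2)/(2*sqrt(T))) - 25/T = sqrt(2)*(T + a)/(2*sqrt(T)) - 25/T = -25/T + sqrt(2)*(T + a)/(2*sqrt(T)))
-41572 - s(P, 77) = -41572 - (-25/138 + sqrt(2)*sqrt(138)/2 + (1/2)*77*sqrt(2)/sqrt(138)) = -41572 - (-25*1/138 + sqrt(69) + (1/2)*77*sqrt(2)*(sqrt(138)/138)) = -41572 - (-25/138 + sqrt(69) + 77*sqrt(69)/138) = -41572 - (-25/138 + 215*sqrt(69)/138) = -41572 + (25/138 - 215*sqrt(69)/138) = -5736911/138 - 215*sqrt(69)/138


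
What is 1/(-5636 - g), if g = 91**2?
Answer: -1/13917 ≈ -7.1855e-5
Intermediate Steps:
g = 8281
1/(-5636 - g) = 1/(-5636 - 1*8281) = 1/(-5636 - 8281) = 1/(-13917) = -1/13917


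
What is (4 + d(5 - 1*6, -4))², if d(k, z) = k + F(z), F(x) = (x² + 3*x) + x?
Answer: 9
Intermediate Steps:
F(x) = x² + 4*x
d(k, z) = k + z*(4 + z)
(4 + d(5 - 1*6, -4))² = (4 + ((5 - 1*6) - 4*(4 - 4)))² = (4 + ((5 - 6) - 4*0))² = (4 + (-1 + 0))² = (4 - 1)² = 3² = 9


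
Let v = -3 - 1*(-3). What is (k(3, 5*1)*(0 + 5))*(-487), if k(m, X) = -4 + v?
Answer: 9740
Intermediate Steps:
v = 0 (v = -3 + 3 = 0)
k(m, X) = -4 (k(m, X) = -4 + 0 = -4)
(k(3, 5*1)*(0 + 5))*(-487) = -4*(0 + 5)*(-487) = -4*5*(-487) = -20*(-487) = 9740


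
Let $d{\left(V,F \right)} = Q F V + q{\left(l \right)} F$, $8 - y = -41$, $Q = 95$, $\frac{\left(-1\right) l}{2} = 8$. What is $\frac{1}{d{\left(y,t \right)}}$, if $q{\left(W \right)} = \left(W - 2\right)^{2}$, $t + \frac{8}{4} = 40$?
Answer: $\frac{1}{189202} \approx 5.2854 \cdot 10^{-6}$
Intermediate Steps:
$l = -16$ ($l = \left(-2\right) 8 = -16$)
$t = 38$ ($t = -2 + 40 = 38$)
$q{\left(W \right)} = \left(-2 + W\right)^{2}$
$y = 49$ ($y = 8 - -41 = 8 + 41 = 49$)
$d{\left(V,F \right)} = 324 F + 95 F V$ ($d{\left(V,F \right)} = 95 F V + \left(-2 - 16\right)^{2} F = 95 F V + \left(-18\right)^{2} F = 95 F V + 324 F = 324 F + 95 F V$)
$\frac{1}{d{\left(y,t \right)}} = \frac{1}{38 \left(324 + 95 \cdot 49\right)} = \frac{1}{38 \left(324 + 4655\right)} = \frac{1}{38 \cdot 4979} = \frac{1}{189202}$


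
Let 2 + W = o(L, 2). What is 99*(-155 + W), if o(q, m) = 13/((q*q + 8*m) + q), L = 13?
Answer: -31073/2 ≈ -15537.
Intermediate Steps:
o(q, m) = 13/(q + q² + 8*m) (o(q, m) = 13/((q² + 8*m) + q) = 13/(q + q² + 8*m))
W = -383/198 (W = -2 + 13/(13 + 13² + 8*2) = -2 + 13/(13 + 169 + 16) = -2 + 13/198 = -383/198 ≈ -1.9343)
99*(-155 + W) = 99*(-155 - 383/198) = 99*(-31073/198) = -31073/2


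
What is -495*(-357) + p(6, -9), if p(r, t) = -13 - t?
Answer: 176711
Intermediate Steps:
-495*(-357) + p(6, -9) = -495*(-357) + (-13 - 1*(-9)) = 176715 + (-13 + 9) = 176715 - 4 = 176711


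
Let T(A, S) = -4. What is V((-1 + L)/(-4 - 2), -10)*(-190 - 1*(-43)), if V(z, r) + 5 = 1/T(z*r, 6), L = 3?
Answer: 3087/4 ≈ 771.75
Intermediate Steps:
V(z, r) = -21/4 (V(z, r) = -5 + 1/(-4) = -5 - ¼ = -21/4)
V((-1 + L)/(-4 - 2), -10)*(-190 - 1*(-43)) = -21*(-190 - 1*(-43))/4 = -21*(-190 + 43)/4 = -21/4*(-147) = 3087/4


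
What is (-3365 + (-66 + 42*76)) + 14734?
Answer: 14495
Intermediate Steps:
(-3365 + (-66 + 42*76)) + 14734 = (-3365 + (-66 + 3192)) + 14734 = (-3365 + 3126) + 14734 = -239 + 14734 = 14495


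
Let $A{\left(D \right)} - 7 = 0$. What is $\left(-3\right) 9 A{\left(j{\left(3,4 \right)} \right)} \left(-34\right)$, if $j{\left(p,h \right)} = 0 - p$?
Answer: $6426$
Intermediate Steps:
$j{\left(p,h \right)} = - p$
$A{\left(D \right)} = 7$ ($A{\left(D \right)} = 7 + 0 = 7$)
$\left(-3\right) 9 A{\left(j{\left(3,4 \right)} \right)} \left(-34\right) = \left(-3\right) 9 \cdot 7 \left(-34\right) = \left(-27\right) 7 \left(-34\right) = \left(-189\right) \left(-34\right) = 6426$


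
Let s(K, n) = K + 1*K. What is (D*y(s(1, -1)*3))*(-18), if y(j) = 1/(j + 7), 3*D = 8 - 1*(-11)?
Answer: -114/13 ≈ -8.7692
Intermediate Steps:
s(K, n) = 2*K (s(K, n) = K + K = 2*K)
D = 19/3 (D = (8 - 1*(-11))/3 = (8 + 11)/3 = (1/3)*19 = 19/3 ≈ 6.3333)
y(j) = 1/(7 + j)
(D*y(s(1, -1)*3))*(-18) = (19/(3*(7 + (2*1)*3)))*(-18) = (19/(3*(7 + 2*3)))*(-18) = (19/(3*(7 + 6)))*(-18) = ((19/3)/13)*(-18) = ((19/3)*(1/13))*(-18) = (19/39)*(-18) = -114/13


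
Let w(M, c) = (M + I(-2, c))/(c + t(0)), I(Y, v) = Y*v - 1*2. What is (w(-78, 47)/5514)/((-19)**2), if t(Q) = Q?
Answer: -29/15592673 ≈ -1.8598e-6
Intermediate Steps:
I(Y, v) = -2 + Y*v (I(Y, v) = Y*v - 2 = -2 + Y*v)
w(M, c) = (-2 + M - 2*c)/c (w(M, c) = (M + (-2 - 2*c))/(c + 0) = (-2 + M - 2*c)/c)
(w(-78, 47)/5514)/((-19)**2) = (((-2 - 78 - 2*47)/47)/5514)/((-19)**2) = (((-2 - 78 - 94)/47)*(1/5514))/361 = (((1/47)*(-174))*(1/5514))*(1/361) = -174/47*1/5514*(1/361) = -29/43193*1/361 = -29/15592673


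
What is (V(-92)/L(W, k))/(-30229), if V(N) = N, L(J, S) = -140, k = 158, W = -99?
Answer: -23/1058015 ≈ -2.1739e-5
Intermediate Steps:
(V(-92)/L(W, k))/(-30229) = -92/(-140)/(-30229) = -92*(-1/140)*(-1/30229) = (23/35)*(-1/30229) = -23/1058015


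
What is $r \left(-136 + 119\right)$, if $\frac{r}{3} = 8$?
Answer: $-408$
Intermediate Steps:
$r = 24$ ($r = 3 \cdot 8 = 24$)
$r \left(-136 + 119\right) = 24 \left(-136 + 119\right) = 24 \left(-17\right) = -408$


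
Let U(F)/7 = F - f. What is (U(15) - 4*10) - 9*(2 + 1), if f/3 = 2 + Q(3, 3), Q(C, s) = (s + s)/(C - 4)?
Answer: 122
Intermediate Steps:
Q(C, s) = 2*s/(-4 + C) (Q(C, s) = (2*s)/(-4 + C) = 2*s/(-4 + C))
f = -12 (f = 3*(2 + 2*3/(-4 + 3)) = 3*(2 + 2*3/(-1)) = 3*(2 + 2*3*(-1)) = 3*(2 - 6) = 3*(-4) = -12)
U(F) = 84 + 7*F (U(F) = 7*(F - 1*(-12)) = 7*(F + 12) = 7*(12 + F) = 84 + 7*F)
(U(15) - 4*10) - 9*(2 + 1) = ((84 + 7*15) - 4*10) - 9*(2 + 1) = ((84 + 105) - 40) - 9*3 = (189 - 40) - 27 = 149 - 27 = 122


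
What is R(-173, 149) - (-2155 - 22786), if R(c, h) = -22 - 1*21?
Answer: 24898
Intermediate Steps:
R(c, h) = -43 (R(c, h) = -22 - 21 = -43)
R(-173, 149) - (-2155 - 22786) = -43 - (-2155 - 22786) = -43 - 1*(-24941) = -43 + 24941 = 24898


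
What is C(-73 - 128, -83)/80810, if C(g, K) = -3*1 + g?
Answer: -102/40405 ≈ -0.0025244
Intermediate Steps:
C(g, K) = -3 + g
C(-73 - 128, -83)/80810 = (-3 + (-73 - 128))/80810 = (-3 - 201)*(1/80810) = -204*1/80810 = -102/40405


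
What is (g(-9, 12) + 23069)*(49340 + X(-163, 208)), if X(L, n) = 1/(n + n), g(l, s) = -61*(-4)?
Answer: 478509606033/416 ≈ 1.1503e+9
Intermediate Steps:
g(l, s) = 244
X(L, n) = 1/(2*n)
(g(-9, 12) + 23069)*(49340 + X(-163, 208)) = (244 + 23069)*(49340 + (½)/208) = 23313*(49340 + (½)*(1/208)) = 23313*(49340 + 1/416) = 23313*(20525441/416) = 478509606033/416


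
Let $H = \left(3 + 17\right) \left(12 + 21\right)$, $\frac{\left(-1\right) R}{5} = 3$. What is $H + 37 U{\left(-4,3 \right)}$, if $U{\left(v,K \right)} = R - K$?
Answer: $-6$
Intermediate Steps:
$R = -15$ ($R = \left(-5\right) 3 = -15$)
$U{\left(v,K \right)} = -15 - K$
$H = 660$ ($H = 20 \cdot 33 = 660$)
$H + 37 U{\left(-4,3 \right)} = 660 + 37 \left(-15 - 3\right) = 660 + 37 \left(-18\right) = 660 - 666 = -6$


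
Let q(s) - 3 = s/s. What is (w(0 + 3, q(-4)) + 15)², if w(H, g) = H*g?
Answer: 729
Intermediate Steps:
q(s) = 4 (q(s) = 3 + s/s = 3 + 1 = 4)
(w(0 + 3, q(-4)) + 15)² = ((0 + 3)*4 + 15)² = (3*4 + 15)² = (12 + 15)² = 27² = 729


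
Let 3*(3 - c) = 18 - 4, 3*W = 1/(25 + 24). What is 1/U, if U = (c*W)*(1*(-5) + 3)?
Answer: 441/10 ≈ 44.100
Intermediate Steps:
W = 1/147 (W = 1/(3*(25 + 24)) = (⅓)/49 = (⅓)*(1/49) = 1/147 ≈ 0.0068027)
c = -5/3 (c = 3 - (18 - 4)/3 = 3 - ⅓*14 = 3 - 14/3 = -5/3 ≈ -1.6667)
U = 10/441 (U = (-5/3*1/147)*(1*(-5) + 3) = -5*(-5 + 3)/441 = -5/441*(-2) = 10/441 ≈ 0.022676)
1/U = 1/(10/441) = 441/10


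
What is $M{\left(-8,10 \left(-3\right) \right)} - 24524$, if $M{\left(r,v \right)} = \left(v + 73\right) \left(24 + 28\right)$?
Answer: $-22288$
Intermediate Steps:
$M{\left(r,v \right)} = 3796 + 52 v$ ($M{\left(r,v \right)} = \left(73 + v\right) 52 = 3796 + 52 v$)
$M{\left(-8,10 \left(-3\right) \right)} - 24524 = \left(3796 + 52 \cdot 10 \left(-3\right)\right) - 24524 = \left(3796 + 52 \left(-30\right)\right) - 24524 = \left(3796 - 1560\right) - 24524 = 2236 - 24524 = -22288$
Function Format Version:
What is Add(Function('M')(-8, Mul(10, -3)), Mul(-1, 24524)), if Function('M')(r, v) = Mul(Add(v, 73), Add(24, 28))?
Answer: -22288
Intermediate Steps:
Function('M')(r, v) = Add(3796, Mul(52, v)) (Function('M')(r, v) = Mul(Add(73, v), 52) = Add(3796, Mul(52, v)))
Add(Function('M')(-8, Mul(10, -3)), Mul(-1, 24524)) = Add(Add(3796, Mul(52, Mul(10, -3))), Mul(-1, 24524)) = Add(Add(3796, Mul(52, -30)), -24524) = Add(Add(3796, -1560), -24524) = Add(2236, -24524) = -22288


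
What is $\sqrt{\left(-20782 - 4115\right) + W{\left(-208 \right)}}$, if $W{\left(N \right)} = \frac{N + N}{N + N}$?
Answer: $8 i \sqrt{389} \approx 157.78 i$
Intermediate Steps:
$W{\left(N \right)} = 1$ ($W{\left(N \right)} = \frac{2 N}{2 N} = 2 N \frac{1}{2 N} = 1$)
$\sqrt{\left(-20782 - 4115\right) + W{\left(-208 \right)}} = \sqrt{\left(-20782 - 4115\right) + 1} = \sqrt{-24897 + 1} = \sqrt{-24896} = 8 i \sqrt{389}$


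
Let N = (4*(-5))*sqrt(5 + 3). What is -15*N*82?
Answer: 49200*sqrt(2) ≈ 69579.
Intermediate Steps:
N = -40*sqrt(2) ≈ -56.569
-15*N*82 = -(-600)*sqrt(2)*82 = (600*sqrt(2))*82 = 49200*sqrt(2)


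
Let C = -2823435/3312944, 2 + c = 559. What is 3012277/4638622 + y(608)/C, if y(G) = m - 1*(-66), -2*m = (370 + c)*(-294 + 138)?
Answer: -370722612537067667/4365615902190 ≈ -84919.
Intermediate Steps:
c = 557 (c = -2 + 559 = 557)
m = 72306 (m = -(370 + 557)*(-294 + 138)/2 = -927*(-156)/2 = -½*(-144612) = 72306)
C = -2823435/3312944 (C = -2823435*1/3312944 = -2823435/3312944 ≈ -0.85224)
y(G) = 72372 (y(G) = 72306 - 1*(-66) = 72306 + 66 = 72372)
3012277/4638622 + y(608)/C = 3012277/4638622 + 72372/(-2823435/3312944) = 3012277*(1/4638622) + 72372*(-3312944/2823435) = 3012277/4638622 - 79921461056/941145 = -370722612537067667/4365615902190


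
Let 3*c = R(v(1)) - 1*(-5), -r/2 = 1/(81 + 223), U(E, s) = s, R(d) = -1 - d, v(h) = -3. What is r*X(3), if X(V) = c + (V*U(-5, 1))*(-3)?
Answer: 5/114 ≈ 0.043860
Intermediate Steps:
r = -1/152 (r = -2/(81 + 223) = -2/304 = -2*1/304 = -1/152 ≈ -0.0065789)
c = 7/3 (c = ((-1 - 1*(-3)) - 1*(-5))/3 = ((-1 + 3) + 5)/3 = (2 + 5)/3 = (⅓)*7 = 7/3 ≈ 2.3333)
X(V) = 7/3 - 3*V (X(V) = 7/3 + (V*1)*(-3) = 7/3 + V*(-3) = 7/3 - 3*V)
r*X(3) = -(7/3 - 3*3)/152 = -(7/3 - 9)/152 = -1/152*(-20/3) = 5/114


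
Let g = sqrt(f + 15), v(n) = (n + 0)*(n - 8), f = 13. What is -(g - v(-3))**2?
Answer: -1117 + 132*sqrt(7) ≈ -767.76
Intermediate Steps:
v(n) = n*(-8 + n)
g = 2*sqrt(7) (g = sqrt(13 + 15) = sqrt(28) = 2*sqrt(7) ≈ 5.2915)
-(g - v(-3))**2 = -(2*sqrt(7) - (-3)*(-8 - 3))**2 = -(2*sqrt(7) - (-3)*(-11))**2 = -(2*sqrt(7) - 1*33)**2 = -(2*sqrt(7) - 33)**2 = -(-33 + 2*sqrt(7))**2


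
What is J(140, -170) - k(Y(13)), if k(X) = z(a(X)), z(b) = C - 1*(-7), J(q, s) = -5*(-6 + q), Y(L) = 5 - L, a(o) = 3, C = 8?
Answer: -685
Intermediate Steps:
J(q, s) = 30 - 5*q
z(b) = 15 (z(b) = 8 - 1*(-7) = 8 + 7 = 15)
k(X) = 15
J(140, -170) - k(Y(13)) = (30 - 5*140) - 1*15 = (30 - 700) - 15 = -670 - 15 = -685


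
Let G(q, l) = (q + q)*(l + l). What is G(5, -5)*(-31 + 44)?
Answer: -1300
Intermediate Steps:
G(q, l) = 4*l*q (G(q, l) = (2*q)*(2*l) = 4*l*q)
G(5, -5)*(-31 + 44) = (4*(-5)*5)*(-31 + 44) = -100*13 = -1300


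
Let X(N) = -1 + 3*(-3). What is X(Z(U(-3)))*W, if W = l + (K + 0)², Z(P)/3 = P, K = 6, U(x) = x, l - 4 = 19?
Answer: -590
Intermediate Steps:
l = 23 (l = 4 + 19 = 23)
Z(P) = 3*P
X(N) = -10 (X(N) = -1 - 9 = -10)
W = 59 (W = 23 + (6 + 0)² = 23 + 6² = 23 + 36 = 59)
X(Z(U(-3)))*W = -10*59 = -590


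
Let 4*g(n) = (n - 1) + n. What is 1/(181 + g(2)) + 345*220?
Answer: 55179304/727 ≈ 75900.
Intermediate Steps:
g(n) = -¼ + n/2 (g(n) = ((n - 1) + n)/4 = ((-1 + n) + n)/4 = (-1 + 2*n)/4 = -¼ + n/2)
1/(181 + g(2)) + 345*220 = 1/(181 + (-¼ + (½)*2)) + 345*220 = 1/(181 + (-¼ + 1)) + 75900 = 1/(181 + ¾) + 75900 = 1/(727/4) + 75900 = 4/727 + 75900 = 55179304/727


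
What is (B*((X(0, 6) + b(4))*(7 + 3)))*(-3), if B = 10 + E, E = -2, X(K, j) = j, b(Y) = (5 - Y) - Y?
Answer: -720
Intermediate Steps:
b(Y) = 5 - 2*Y
B = 8 (B = 10 - 2 = 8)
(B*((X(0, 6) + b(4))*(7 + 3)))*(-3) = (8*((6 + (5 - 2*4))*(7 + 3)))*(-3) = (8*((6 + (5 - 8))*10))*(-3) = (8*((6 - 3)*10))*(-3) = (8*(3*10))*(-3) = (8*30)*(-3) = 240*(-3) = -720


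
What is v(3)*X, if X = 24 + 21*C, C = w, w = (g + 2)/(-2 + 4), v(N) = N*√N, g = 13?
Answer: 1089*√3/2 ≈ 943.10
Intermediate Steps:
v(N) = N^(3/2)
w = 15/2 (w = (13 + 2)/(-2 + 4) = 15/2 ≈ 7.5000)
C = 15/2 ≈ 7.5000
X = 363/2 (X = 24 + 21*(15/2) = 24 + 315/2 = 363/2 ≈ 181.50)
v(3)*X = 3^(3/2)*(363/2) = (3*√3)*(363/2) = 1089*√3/2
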